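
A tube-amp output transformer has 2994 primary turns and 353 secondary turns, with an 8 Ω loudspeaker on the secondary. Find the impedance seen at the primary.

Z_p = (N_p/N_s)² × Z_s = (2994/353)² × 8 = 575 Ω.

Z_p ≈ 575 Ω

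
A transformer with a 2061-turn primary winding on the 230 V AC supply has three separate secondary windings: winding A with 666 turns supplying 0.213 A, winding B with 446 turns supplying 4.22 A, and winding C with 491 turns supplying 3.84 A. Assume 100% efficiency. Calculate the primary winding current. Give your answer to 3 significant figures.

V_A = 230 × 666/2061 = 74.323 V; V_B = 230 × 446/2061 = 49.772 V; V_C = 230 × 491/2061 = 54.794 V.
P_out = V_A I_A + V_B I_B + V_C I_C = 74.323×0.213 + 49.772×4.22 + 54.794×3.84 = 15.831 + 210.04 + 210.41 = 436.28 W.
Ideal ⇒ P_in = P_out, so I_p = P_out/V_p = 436.28/230 = 1.90 A.

I_p ≈ 1.90 A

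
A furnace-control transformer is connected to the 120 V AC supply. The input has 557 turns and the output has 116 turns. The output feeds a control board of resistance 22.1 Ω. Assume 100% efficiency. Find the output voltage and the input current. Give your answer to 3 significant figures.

V_out = V_in × N_out/N_in = 120 × 116/557 = 24.991 V.
I_out = V_out/R = 24.991/22.1 = 1.1308 A.
I_in = I_out × N_out/N_in = 1.1308 × 116/557 = 0.236 A.

V_out ≈ 25.0 V, I_in ≈ 0.236 A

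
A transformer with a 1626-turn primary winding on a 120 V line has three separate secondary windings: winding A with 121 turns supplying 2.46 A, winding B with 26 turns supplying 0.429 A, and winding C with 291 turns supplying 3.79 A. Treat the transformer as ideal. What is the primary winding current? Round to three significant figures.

I_p ≈ 0.868 A

V_A = 120 × 121/1626 = 8.9299 V; V_B = 120 × 26/1626 = 1.9188 V; V_C = 120 × 291/1626 = 21.476 V.
P_out = V_A I_A + V_B I_B + V_C I_C = 8.9299×2.46 + 1.9188×0.429 + 21.476×3.79 = 21.968 + 0.82317 + 81.394 = 104.18 W.
Ideal ⇒ P_in = P_out, so I_p = P_out/V_p = 104.18/120 = 0.868 A.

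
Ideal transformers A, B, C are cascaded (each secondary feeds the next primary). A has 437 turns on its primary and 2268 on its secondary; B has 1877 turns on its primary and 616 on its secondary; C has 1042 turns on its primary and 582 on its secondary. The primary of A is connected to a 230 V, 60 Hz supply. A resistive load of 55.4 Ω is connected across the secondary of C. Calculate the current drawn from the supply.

I_supply ≈ 3.76 A

Secondary of A: V = 230.00 × 2268/437 = 1193.7 V.
Secondary of B: V = 1193.7 × 616/1877 = 391.75 V.
Secondary of C: V = 391.75 × 582/1042 = 218.81 V.
I_load = 218.81/55.4 = 3.9496 A, so P_out = 218.81 × 3.9496 = 864.20 W.
All ideal ⇒ P_in = P_out, so I_supply = 864.20/230 = 3.76 A.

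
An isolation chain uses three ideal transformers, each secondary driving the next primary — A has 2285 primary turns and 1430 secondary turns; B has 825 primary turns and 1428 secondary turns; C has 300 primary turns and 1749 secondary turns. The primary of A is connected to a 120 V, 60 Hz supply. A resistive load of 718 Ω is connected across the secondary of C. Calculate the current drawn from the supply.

I_supply ≈ 6.67 A

After A: V = 120.00 × 1430/2285 = 75.098 V.
After B: V = 75.098 × 1428/825 = 129.99 V.
After C: V = 129.99 × 1749/300 = 757.83 V.
I_load = 757.83/718 = 1.0555 A, so P_out = 757.83 × 1.0555 = 799.88 W.
All ideal ⇒ P_in = P_out, so I_supply = 799.88/120 = 6.67 A.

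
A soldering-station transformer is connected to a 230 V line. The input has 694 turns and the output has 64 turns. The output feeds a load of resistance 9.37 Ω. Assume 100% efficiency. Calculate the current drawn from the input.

I_in ≈ 0.209 A

V_out = V_in × N_out/N_in = 230 × 64/694 = 21.210 V.
I_out = V_out/R = 21.210/9.37 = 2.2636 A.
For an ideal transformer I_in N_in = I_out N_out, so I_in = 2.2636 × 64/694 = 0.209 A.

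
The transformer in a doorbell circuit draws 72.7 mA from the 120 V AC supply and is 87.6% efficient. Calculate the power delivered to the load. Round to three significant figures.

P_in = V_in I_in = 120 × 0.0727 = 8.7240 W.
P_out = η P_in = 0.876 × 8.7240 = 7.64 W.

P_out ≈ 7.64 W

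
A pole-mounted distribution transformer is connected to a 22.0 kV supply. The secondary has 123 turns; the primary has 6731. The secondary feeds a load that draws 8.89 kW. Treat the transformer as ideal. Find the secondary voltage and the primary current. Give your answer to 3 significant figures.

V_s ≈ 402 V, I_p ≈ 0.404 A

V_s = V_p × N_s/N_p = 22000 × 123/6731 = 402.02 V.
I_s = P/V_s = 8890/402.02 = 22.113 A.
I_p = I_s × N_s/N_p = 22.113 × 123/6731 = 0.404 A.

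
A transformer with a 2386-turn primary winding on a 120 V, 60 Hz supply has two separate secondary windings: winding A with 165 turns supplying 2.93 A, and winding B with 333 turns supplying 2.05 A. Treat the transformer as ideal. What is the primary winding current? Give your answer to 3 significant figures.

V_A = 120 × 165/2386 = 8.2984 V; V_B = 120 × 333/2386 = 16.748 V.
P_out = V_A I_A + V_B I_B = 8.2984×2.93 + 16.748×2.05 = 24.314 + 34.333 = 58.647 W.
Ideal ⇒ P_in = P_out, so I_p = P_out/V_p = 58.647/120 = 0.489 A.

I_p ≈ 0.489 A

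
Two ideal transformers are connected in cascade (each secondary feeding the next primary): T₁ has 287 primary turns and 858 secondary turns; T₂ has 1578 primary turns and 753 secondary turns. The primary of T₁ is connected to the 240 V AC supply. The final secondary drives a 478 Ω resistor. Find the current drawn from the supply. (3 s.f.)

I_supply ≈ 1.02 A

Secondary of T₁: V = 240.00 × 858/287 = 717.49 V.
Secondary of T₂: V = 717.49 × 753/1578 = 342.38 V.
I_load = 342.38/478 = 0.71627 A, so P_out = 342.38 × 0.71627 = 245.23 W.
All ideal ⇒ P_in = P_out, so I_supply = 245.23/240 = 1.02 A.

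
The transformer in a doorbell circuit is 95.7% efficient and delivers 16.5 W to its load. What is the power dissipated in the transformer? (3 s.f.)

P_loss ≈ 0.741 W

P_in = P_out/η = 16.5/0.957 = 17.2414 W.
P_loss = P_in − P_out = 17.2414 − 16.5 = 0.741 W.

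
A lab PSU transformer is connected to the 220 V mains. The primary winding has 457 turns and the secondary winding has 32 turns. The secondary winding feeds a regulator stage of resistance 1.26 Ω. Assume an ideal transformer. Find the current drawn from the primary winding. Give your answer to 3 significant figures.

V_s = V_p × N_s/N_p = 220 × 32/457 = 15.405 V.
I_s = V_s/R = 15.405/1.26 = 12.226 A.
For an ideal transformer I_p N_p = I_s N_s, so I_p = 12.226 × 32/457 = 0.856 A.

I_p ≈ 0.856 A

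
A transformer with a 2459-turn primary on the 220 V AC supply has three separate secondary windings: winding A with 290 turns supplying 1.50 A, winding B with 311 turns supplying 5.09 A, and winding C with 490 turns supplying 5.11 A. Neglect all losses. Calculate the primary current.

I_p ≈ 1.84 A

V_A = 220 × 290/2459 = 25.946 V; V_B = 220 × 311/2459 = 27.824 V; V_C = 220 × 490/2459 = 43.839 V.
P_out = V_A I_A + V_B I_B + V_C I_C = 25.946×1.50 + 27.824×5.09 + 43.839×5.11 = 38.918 + 141.63 + 224.02 = 404.56 W.
Ideal ⇒ P_in = P_out, so I_p = P_out/V_p = 404.56/220 = 1.84 A.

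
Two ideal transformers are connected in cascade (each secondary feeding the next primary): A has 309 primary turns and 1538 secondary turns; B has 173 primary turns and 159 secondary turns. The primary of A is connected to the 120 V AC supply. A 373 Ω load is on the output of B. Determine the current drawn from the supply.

After A: V = 120.00 × 1538/309 = 597.28 V.
After B: V = 597.28 × 159/173 = 548.95 V.
I_load = 548.95/373 = 1.4717 A, so P_out = 548.95 × 1.4717 = 807.89 W.
All ideal ⇒ P_in = P_out, so I_supply = 807.89/120 = 6.73 A.

I_supply ≈ 6.73 A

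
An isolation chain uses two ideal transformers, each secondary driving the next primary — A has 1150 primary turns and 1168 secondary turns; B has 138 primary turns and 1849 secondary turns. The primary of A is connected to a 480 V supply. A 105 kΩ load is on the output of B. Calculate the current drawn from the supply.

I_supply ≈ 0.847 A

Secondary of A: V = 480.00 × 1168/1150 = 487.51 V.
Secondary of B: V = 487.51 × 1849/138 = 6532.0 V.
I_load = 6532.0/105000 = 0.062209 A, so P_out = 6532.0 × 0.062209 = 406.35 W.
All ideal ⇒ P_in = P_out, so I_supply = 406.35/480 = 0.847 A.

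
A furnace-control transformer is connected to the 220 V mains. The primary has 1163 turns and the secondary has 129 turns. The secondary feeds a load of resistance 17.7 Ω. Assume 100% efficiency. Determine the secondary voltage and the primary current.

V_s = V_p × N_s/N_p = 220 × 129/1163 = 24.402 V.
I_s = V_s/R = 24.402/17.7 = 1.3787 A.
I_p = I_s × N_s/N_p = 1.3787 × 129/1163 = 0.153 A.

V_s ≈ 24.4 V, I_p ≈ 0.153 A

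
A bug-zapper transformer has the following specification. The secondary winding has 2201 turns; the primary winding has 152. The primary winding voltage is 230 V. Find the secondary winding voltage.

V_s ≈ 3330 V

V_s/V_p = N_s/N_p, so V_s = 230 × 2201/152 = 3330 V.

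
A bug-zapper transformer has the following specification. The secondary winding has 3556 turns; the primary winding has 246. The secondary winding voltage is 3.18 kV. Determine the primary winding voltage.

V_p ≈ 220 V

V_p/V_s = N_p/N_s, so V_p = 3180 × 246/3556 = 220 V.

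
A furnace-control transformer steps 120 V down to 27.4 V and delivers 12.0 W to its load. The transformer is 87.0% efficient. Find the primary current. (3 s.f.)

P_in = P_out/η = 12.0/0.870 = 13.793 W.
I_p = P_in/V_p = 13.793/120 = 0.115 A.

I_p ≈ 0.115 A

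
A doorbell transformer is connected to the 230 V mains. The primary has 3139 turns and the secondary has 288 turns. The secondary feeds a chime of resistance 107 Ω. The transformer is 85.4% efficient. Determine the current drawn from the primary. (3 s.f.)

I_p ≈ 0.0212 A

V_s = 230 × 288/3139 = 21.102 V.
I_s = V_s/R = 21.102/107 = 0.19722 A.
P_out = V_s I_s = 21.102 × 0.19722 = 4.1617 W.
P_in = P_out/η = 4.1617/0.854 = 4.8732 W.
I_p = P_in/V_p = 4.8732/230 = 0.0212 A.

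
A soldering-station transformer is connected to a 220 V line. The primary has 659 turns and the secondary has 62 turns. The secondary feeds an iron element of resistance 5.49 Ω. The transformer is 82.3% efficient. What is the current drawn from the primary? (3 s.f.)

I_p ≈ 0.431 A

V_s = 220 × 62/659 = 20.698 V.
I_s = V_s/R = 20.698/5.49 = 3.7701 A.
P_out = V_s I_s = 20.698 × 3.7701 = 78.034 W.
P_in = P_out/η = 78.034/0.823 = 94.817 W.
I_p = P_in/V_p = 94.817/220 = 0.431 A.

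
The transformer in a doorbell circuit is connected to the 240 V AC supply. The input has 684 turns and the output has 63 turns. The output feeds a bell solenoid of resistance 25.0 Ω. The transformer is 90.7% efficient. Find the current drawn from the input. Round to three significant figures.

V_out = 240 × 63/684 = 22.105 V.
I_out = V_out/R = 22.105/25.0 = 0.88421 A.
P_out = V_out I_out = 22.105 × 0.88421 = 19.546 W.
P_in = P_out/η = 19.546/0.907 = 21.550 W.
I_in = P_in/V_in = 21.550/240 = 0.0898 A.

I_in ≈ 0.0898 A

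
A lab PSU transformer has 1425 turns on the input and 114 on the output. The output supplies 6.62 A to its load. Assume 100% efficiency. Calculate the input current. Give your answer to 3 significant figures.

For an ideal transformer I_in/I_out = N_out/N_in, so I_in = 6.62 × 114/1425 = 0.530 A.

I_in ≈ 0.530 A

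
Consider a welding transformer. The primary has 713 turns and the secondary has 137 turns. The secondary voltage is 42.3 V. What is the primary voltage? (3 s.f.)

V_p/V_s = N_p/N_s, so V_p = 42.3 × 713/137 = 220 V.

V_p ≈ 220 V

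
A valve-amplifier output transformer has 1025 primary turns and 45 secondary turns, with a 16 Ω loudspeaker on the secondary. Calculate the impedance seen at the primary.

Z_p ≈ 8300 Ω

Z_p = (N_p/N_s)² × Z_s = (1025/45)² × 16 = 8300 Ω.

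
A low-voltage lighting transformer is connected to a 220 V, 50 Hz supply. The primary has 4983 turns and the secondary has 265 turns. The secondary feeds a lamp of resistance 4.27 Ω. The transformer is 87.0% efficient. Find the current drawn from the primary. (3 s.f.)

V_s = 220 × 265/4983 = 11.700 V.
I_s = V_s/R = 11.700/4.27 = 2.7400 A.
P_out = V_s I_s = 11.700 × 2.7400 = 32.057 W.
P_in = P_out/η = 32.057/0.870 = 36.848 W.
I_p = P_in/V_p = 36.848/220 = 0.167 A.

I_p ≈ 0.167 A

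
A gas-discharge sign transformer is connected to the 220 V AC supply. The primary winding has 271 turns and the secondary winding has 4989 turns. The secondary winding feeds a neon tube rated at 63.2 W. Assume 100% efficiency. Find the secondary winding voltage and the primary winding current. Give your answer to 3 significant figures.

V_s ≈ 4050 V, I_p ≈ 0.287 A

V_s = V_p × N_s/N_p = 220 × 4989/271 = 4050.1 V.
I_s = P/V_s = 63.2/4050.1 = 0.015605 A.
I_p = I_s × N_s/N_p = 0.015605 × 4989/271 = 0.287 A.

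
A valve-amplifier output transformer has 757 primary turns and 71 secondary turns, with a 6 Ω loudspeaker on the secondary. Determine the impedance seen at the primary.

Z_p = (N_p/N_s)² × Z_s = (757/71)² × 6 = 682 Ω.

Z_p ≈ 682 Ω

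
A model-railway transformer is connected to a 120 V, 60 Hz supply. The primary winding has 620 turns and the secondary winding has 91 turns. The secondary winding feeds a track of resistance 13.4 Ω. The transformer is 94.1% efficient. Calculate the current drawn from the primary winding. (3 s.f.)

I_p ≈ 0.205 A

V_s = 120 × 91/620 = 17.613 V.
I_s = V_s/R = 17.613/13.4 = 1.3144 A.
P_out = V_s I_s = 17.613 × 1.3144 = 23.150 W.
P_in = P_out/η = 23.150/0.941 = 24.602 W.
I_p = P_in/V_p = 24.602/120 = 0.205 A.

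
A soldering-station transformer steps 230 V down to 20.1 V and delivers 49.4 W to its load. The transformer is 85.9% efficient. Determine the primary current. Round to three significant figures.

P_in = P_out/η = 49.4/0.859 = 57.509 W.
I_p = P_in/V_p = 57.509/230 = 0.250 A.

I_p ≈ 0.250 A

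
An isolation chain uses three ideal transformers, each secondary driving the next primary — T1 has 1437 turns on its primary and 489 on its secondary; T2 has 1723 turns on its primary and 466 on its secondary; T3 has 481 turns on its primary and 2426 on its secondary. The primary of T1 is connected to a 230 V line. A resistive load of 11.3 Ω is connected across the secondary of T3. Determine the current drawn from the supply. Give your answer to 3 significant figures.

I_supply ≈ 4.39 A

After T1: V = 230.00 × 489/1437 = 78.267 V.
After T2: V = 78.267 × 466/1723 = 21.168 V.
After T3: V = 21.168 × 2426/481 = 106.76 V.
I_load = 106.76/11.3 = 9.4482 A, so P_out = 106.76 × 9.4482 = 1008.7 W.
All ideal ⇒ P_in = P_out, so I_supply = 1008.7/230 = 4.39 A.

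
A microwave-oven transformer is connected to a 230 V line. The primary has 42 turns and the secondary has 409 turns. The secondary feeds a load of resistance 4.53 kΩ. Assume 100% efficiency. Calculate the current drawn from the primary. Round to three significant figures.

I_p ≈ 4.81 A

V_s = V_p × N_s/N_p = 230 × 409/42 = 2239.8 V.
I_s = V_s/R = 2239.8/4530 = 0.49443 A.
For an ideal transformer I_p N_p = I_s N_s, so I_p = 0.49443 × 409/42 = 4.81 A.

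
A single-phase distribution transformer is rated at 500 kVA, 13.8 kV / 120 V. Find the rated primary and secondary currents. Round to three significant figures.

I_p = S/V_p = 500000/13800 = 36.2 A.
I_s = S/V_s = 500000/120 = 4170 A.

I_p ≈ 36.2 A, I_s ≈ 4170 A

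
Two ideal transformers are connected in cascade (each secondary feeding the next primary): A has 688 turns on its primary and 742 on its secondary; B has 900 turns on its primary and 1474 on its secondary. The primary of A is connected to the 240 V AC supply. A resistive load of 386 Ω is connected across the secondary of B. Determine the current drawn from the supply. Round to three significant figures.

I_supply ≈ 1.94 A

After A: V = 240.00 × 742/688 = 258.84 V.
After B: V = 258.84 × 1474/900 = 423.92 V.
I_load = 423.92/386 = 1.0982 A, so P_out = 423.92 × 1.0982 = 465.56 W.
All ideal ⇒ P_in = P_out, so I_supply = 465.56/240 = 1.94 A.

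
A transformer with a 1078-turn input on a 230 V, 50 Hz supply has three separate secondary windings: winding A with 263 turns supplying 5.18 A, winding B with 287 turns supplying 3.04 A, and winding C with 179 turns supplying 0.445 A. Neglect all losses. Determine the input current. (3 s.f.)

V_A = 230 × 263/1078 = 56.113 V; V_B = 230 × 287/1078 = 61.234 V; V_C = 230 × 179/1078 = 38.191 V.
P_out = V_A I_A + V_B I_B + V_C I_C = 56.113×5.18 + 61.234×3.04 + 38.191×0.445 = 290.67 + 186.15 + 16.995 = 493.81 W.
Ideal ⇒ P_in = P_out, so I_in = P_out/V_in = 493.81/230 = 2.15 A.

I_in ≈ 2.15 A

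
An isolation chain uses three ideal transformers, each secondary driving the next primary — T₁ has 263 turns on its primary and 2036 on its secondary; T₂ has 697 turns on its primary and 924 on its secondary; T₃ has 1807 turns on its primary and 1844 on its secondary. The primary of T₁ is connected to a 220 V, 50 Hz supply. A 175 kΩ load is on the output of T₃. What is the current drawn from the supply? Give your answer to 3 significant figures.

I_supply ≈ 0.138 A

Secondary of T₁: V = 220.00 × 2036/263 = 1703.1 V.
Secondary of T₂: V = 1703.1 × 924/697 = 2257.8 V.
Secondary of T₃: V = 2257.8 × 1844/1807 = 2304.0 V.
I_load = 2304.0/175000 = 0.013166 A, so P_out = 2304.0 × 0.013166 = 30.334 W.
All ideal ⇒ P_in = P_out, so I_supply = 30.334/220 = 0.138 A.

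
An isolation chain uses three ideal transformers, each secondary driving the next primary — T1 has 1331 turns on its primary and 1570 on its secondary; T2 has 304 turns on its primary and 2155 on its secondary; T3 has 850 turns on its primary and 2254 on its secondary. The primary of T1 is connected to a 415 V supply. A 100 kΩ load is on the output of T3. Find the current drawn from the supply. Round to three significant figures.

I_supply ≈ 2.04 A

After T1: V = 415.00 × 1570/1331 = 489.52 V.
After T2: V = 489.52 × 2155/304 = 3470.1 V.
After T3: V = 3470.1 × 2254/850 = 9201.9 V.
I_load = 9201.9/100000 = 0.092019 A, so P_out = 9201.9 × 0.092019 = 846.75 W.
All ideal ⇒ P_in = P_out, so I_supply = 846.75/415 = 2.04 A.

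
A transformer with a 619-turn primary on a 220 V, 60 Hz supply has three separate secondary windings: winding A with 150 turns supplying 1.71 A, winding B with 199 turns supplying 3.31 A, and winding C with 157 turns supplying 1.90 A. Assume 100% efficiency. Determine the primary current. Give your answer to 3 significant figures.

I_p ≈ 1.96 A

V_A = 220 × 150/619 = 53.312 V; V_B = 220 × 199/619 = 70.727 V; V_C = 220 × 157/619 = 55.800 V.
P_out = V_A I_A + V_B I_B + V_C I_C = 53.312×1.71 + 70.727×3.31 + 55.800×1.90 = 91.163 + 234.11 + 106.02 = 431.29 W.
Ideal ⇒ P_in = P_out, so I_p = P_out/V_p = 431.29/220 = 1.96 A.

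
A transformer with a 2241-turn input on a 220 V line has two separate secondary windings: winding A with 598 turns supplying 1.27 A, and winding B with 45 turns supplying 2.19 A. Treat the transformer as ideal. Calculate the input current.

I_in ≈ 0.383 A

V_A = 220 × 598/2241 = 58.706 V; V_B = 220 × 45/2241 = 4.4177 V.
P_out = V_A I_A + V_B I_B = 58.706×1.27 + 4.4177×2.19 = 74.557 + 9.6747 = 84.231 W.
Ideal ⇒ P_in = P_out, so I_in = P_out/V_in = 84.231/220 = 0.383 A.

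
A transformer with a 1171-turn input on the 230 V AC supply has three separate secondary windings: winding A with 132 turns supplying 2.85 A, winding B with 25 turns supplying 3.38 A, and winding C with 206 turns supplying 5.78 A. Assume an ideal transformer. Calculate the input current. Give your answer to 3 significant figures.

V_A = 230 × 132/1171 = 25.927 V; V_B = 230 × 25/1171 = 4.9103 V; V_C = 230 × 206/1171 = 40.461 V.
P_out = V_A I_A + V_B I_B + V_C I_C = 25.927×2.85 + 4.9103×3.38 + 40.461×5.78 = 73.891 + 16.597 + 233.87 = 324.35 W.
Ideal ⇒ P_in = P_out, so I_in = P_out/V_in = 324.35/230 = 1.41 A.

I_in ≈ 1.41 A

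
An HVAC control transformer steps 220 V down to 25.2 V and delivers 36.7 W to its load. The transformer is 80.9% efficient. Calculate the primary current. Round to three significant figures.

I_p ≈ 0.206 A

P_in = P_out/η = 36.7/0.809 = 45.365 W.
I_p = P_in/V_p = 45.365/220 = 0.206 A.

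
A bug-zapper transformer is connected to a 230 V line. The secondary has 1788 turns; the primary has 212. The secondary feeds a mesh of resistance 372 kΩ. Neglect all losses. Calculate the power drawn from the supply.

V_s = V_p × N_s/N_p = 230 × 1788/212 = 1939.8 V.
I_s = V_s/R = 1939.8/372000 = 0.0052145 A.
I_p = I_s × N_s/N_p = 0.0052145 × 1788/212 = 0.043979 A.
P = V_p I_p = 230 × 0.043979 = 10.1 W.

P ≈ 10.1 W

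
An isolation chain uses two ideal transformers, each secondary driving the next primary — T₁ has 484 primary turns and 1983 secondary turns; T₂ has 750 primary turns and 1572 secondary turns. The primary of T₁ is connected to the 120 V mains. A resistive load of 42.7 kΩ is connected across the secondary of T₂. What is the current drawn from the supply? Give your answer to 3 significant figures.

I_supply ≈ 0.207 A

Secondary of T₁: V = 120.00 × 1983/484 = 491.65 V.
Secondary of T₂: V = 491.65 × 1572/750 = 1030.5 V.
I_load = 1030.5/42700 = 0.024134 A, so P_out = 1030.5 × 0.024134 = 24.870 W.
All ideal ⇒ P_in = P_out, so I_supply = 24.870/120 = 0.207 A.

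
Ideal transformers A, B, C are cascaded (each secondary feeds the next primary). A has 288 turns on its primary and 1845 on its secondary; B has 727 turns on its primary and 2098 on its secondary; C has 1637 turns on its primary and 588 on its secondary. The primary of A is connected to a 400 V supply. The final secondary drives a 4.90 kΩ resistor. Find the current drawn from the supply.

I_supply ≈ 3.60 A

Secondary of A: V = 400.00 × 1845/288 = 2562.5 V.
Secondary of B: V = 2562.5 × 2098/727 = 7394.9 V.
Secondary of C: V = 7394.9 × 588/1637 = 2656.2 V.
I_load = 2656.2/4900 = 0.54209 A, so P_out = 2656.2 × 0.54209 = 1439.9 W.
All ideal ⇒ P_in = P_out, so I_supply = 1439.9/400 = 3.60 A.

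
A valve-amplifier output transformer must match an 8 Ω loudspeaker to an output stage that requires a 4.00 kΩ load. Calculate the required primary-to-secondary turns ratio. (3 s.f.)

Z_p/Z_s = (N_p/N_s)², so N_p/N_s = √(4000/8) = √500 = 22.4.

N_p/N_s ≈ 22.4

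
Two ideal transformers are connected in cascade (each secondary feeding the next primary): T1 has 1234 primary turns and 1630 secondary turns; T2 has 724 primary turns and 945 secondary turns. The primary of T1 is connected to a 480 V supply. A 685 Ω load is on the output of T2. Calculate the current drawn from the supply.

I_supply ≈ 2.08 A

Secondary of T1: V = 480.00 × 1630/1234 = 634.04 V.
Secondary of T2: V = 634.04 × 945/724 = 827.57 V.
I_load = 827.57/685 = 1.2081 A, so P_out = 827.57 × 1.2081 = 999.82 W.
All ideal ⇒ P_in = P_out, so I_supply = 999.82/480 = 2.08 A.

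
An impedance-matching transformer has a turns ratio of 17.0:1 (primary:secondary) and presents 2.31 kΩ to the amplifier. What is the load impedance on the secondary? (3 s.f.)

Z_s ≈ 7.99 Ω

Z_s = Z_p/(N_p/N_s)² = 2310/17.0² = 7.99 Ω.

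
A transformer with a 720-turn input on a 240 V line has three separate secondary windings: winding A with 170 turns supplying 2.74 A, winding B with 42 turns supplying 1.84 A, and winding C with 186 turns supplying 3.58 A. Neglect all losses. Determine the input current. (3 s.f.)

V_A = 240 × 170/720 = 56.667 V; V_B = 240 × 42/720 = 14.000 V; V_C = 240 × 186/720 = 62.000 V.
P_out = V_A I_A + V_B I_B + V_C I_C = 56.667×2.74 + 14.000×1.84 + 62.000×3.58 = 155.27 + 25.760 + 221.96 = 402.99 W.
Ideal ⇒ P_in = P_out, so I_in = P_out/V_in = 402.99/240 = 1.68 A.

I_in ≈ 1.68 A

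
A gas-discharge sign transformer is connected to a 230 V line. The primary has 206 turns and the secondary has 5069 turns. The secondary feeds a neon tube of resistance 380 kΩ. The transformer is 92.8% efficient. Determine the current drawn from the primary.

V_s = 230 × 5069/206 = 5659.6 V.
I_s = V_s/R = 5659.6/380000 = 0.014894 A.
P_out = V_s I_s = 5659.6 × 0.014894 = 84.291 W.
P_in = P_out/η = 84.291/0.928 = 90.831 W.
I_p = P_in/V_p = 90.831/230 = 0.395 A.

I_p ≈ 0.395 A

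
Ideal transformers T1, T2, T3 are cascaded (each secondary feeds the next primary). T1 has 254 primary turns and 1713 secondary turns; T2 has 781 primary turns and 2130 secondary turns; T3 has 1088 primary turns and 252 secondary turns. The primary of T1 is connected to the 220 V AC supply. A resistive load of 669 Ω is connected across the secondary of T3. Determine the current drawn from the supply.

I_supply ≈ 5.97 A

Secondary of T1: V = 220.00 × 1713/254 = 1483.7 V.
Secondary of T2: V = 1483.7 × 2130/781 = 4046.5 V.
Secondary of T3: V = 4046.5 × 252/1088 = 937.23 V.
I_load = 937.23/669 = 1.4009 A, so P_out = 937.23 × 1.4009 = 1313.0 W.
All ideal ⇒ P_in = P_out, so I_supply = 1313.0/220 = 5.97 A.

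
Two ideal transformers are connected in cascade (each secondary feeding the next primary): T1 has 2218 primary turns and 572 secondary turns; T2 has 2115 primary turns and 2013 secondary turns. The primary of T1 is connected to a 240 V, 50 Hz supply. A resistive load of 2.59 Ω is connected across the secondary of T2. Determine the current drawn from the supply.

Secondary of T1: V = 240.00 × 572/2218 = 61.894 V.
Secondary of T2: V = 61.894 × 2013/2115 = 58.909 V.
I_load = 58.909/2.59 = 22.745 A, so P_out = 58.909 × 22.745 = 1339.9 W.
All ideal ⇒ P_in = P_out, so I_supply = 1339.9/240 = 5.58 A.

I_supply ≈ 5.58 A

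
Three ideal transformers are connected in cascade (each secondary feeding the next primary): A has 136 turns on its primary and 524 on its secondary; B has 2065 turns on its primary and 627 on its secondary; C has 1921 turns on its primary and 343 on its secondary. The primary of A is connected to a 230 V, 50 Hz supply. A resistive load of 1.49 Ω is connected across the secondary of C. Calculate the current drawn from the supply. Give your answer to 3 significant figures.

Secondary of A: V = 230.00 × 524/136 = 886.18 V.
Secondary of B: V = 886.18 × 627/2065 = 269.07 V.
Secondary of C: V = 269.07 × 343/1921 = 48.043 V.
I_load = 48.043/1.49 = 32.244 A, so P_out = 48.043 × 32.244 = 1549.1 W.
All ideal ⇒ P_in = P_out, so I_supply = 1549.1/230 = 6.74 A.

I_supply ≈ 6.74 A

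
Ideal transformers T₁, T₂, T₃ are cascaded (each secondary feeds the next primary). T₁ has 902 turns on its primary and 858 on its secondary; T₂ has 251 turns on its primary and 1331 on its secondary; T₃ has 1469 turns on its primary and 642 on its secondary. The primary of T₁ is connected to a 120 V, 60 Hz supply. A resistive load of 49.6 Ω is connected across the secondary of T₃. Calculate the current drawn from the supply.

I_supply ≈ 11.8 A

After T₁: V = 120.00 × 858/902 = 114.15 V.
After T₂: V = 114.15 × 1331/251 = 605.29 V.
After T₃: V = 605.29 × 642/1469 = 264.53 V.
I_load = 264.53/49.6 = 5.3333 A, so P_out = 264.53 × 5.3333 = 1410.8 W.
All ideal ⇒ P_in = P_out, so I_supply = 1410.8/120 = 11.8 A.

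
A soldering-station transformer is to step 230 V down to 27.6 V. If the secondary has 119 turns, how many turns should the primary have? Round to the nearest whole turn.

N_p = 992 turns

N_p/N_s = V_p/V_s, so N_p = 119 × 230/27.6 = 991.7 ≈ 992 turns.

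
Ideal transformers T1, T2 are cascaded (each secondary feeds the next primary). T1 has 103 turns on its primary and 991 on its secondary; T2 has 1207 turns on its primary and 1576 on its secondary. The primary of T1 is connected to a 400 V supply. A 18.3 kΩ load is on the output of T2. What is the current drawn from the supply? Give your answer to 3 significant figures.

I_supply ≈ 3.45 A

Secondary of T1: V = 400.00 × 991/103 = 3848.5 V.
Secondary of T2: V = 3848.5 × 1576/1207 = 5025.1 V.
I_load = 5025.1/18300 = 0.27460 A, so P_out = 5025.1 × 0.27460 = 1379.9 W.
All ideal ⇒ P_in = P_out, so I_supply = 1379.9/400 = 3.45 A.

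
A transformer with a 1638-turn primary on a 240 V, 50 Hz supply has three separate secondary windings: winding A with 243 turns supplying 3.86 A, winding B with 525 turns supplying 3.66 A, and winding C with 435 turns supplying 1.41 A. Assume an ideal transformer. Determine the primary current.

V_A = 240 × 243/1638 = 35.604 V; V_B = 240 × 525/1638 = 76.923 V; V_C = 240 × 435/1638 = 63.736 V.
P_out = V_A I_A + V_B I_B + V_C I_C = 35.604×3.86 + 76.923×3.66 + 63.736×1.41 = 137.43 + 281.54 + 89.868 = 508.84 W.
Ideal ⇒ P_in = P_out, so I_p = P_out/V_p = 508.84/240 = 2.12 A.

I_p ≈ 2.12 A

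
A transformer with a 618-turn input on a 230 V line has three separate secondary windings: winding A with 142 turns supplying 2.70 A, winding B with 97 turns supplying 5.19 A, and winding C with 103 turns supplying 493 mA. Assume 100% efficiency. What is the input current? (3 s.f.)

V_A = 230 × 142/618 = 52.848 V; V_B = 230 × 97/618 = 36.100 V; V_C = 230 × 103/618 = 38.333 V.
P_out = V_A I_A + V_B I_B + V_C I_C = 52.848×2.70 + 36.100×5.19 + 38.333×0.493 = 142.69 + 187.36 + 18.898 = 348.95 W.
Ideal ⇒ P_in = P_out, so I_in = P_out/V_in = 348.95/230 = 1.52 A.

I_in ≈ 1.52 A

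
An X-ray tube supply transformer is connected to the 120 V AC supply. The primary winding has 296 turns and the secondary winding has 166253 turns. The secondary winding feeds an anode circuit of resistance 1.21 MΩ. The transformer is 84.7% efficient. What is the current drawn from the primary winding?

V_s = 120 × 166253/296 = 67400 V.
I_s = V_s/R = 67400/(1.21×10^6) = 0.055702 A.
P_out = V_s I_s = 67400 × 0.055702 = 3754.3 W.
P_in = P_out/η = 3754.3/0.847 = 4432.5 W.
I_p = P_in/V_p = 4432.5/120 = 36.9 A.

I_p ≈ 36.9 A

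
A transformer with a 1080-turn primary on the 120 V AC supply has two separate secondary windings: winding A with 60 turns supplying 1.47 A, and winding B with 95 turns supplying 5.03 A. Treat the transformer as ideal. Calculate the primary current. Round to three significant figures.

I_p ≈ 0.524 A

V_A = 120 × 60/1080 = 6.6667 V; V_B = 120 × 95/1080 = 10.556 V.
P_out = V_A I_A + V_B I_B = 6.6667×1.47 + 10.556×5.03 = 9.8000 + 53.094 = 62.894 W.
Ideal ⇒ P_in = P_out, so I_p = P_out/V_p = 62.894/120 = 0.524 A.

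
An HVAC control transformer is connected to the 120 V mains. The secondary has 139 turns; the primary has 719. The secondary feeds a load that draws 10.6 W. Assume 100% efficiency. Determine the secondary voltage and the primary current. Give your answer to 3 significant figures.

V_s = V_p × N_s/N_p = 120 × 139/719 = 23.199 V.
I_s = P/V_s = 10.6/23.199 = 0.45692 A.
I_p = I_s × N_s/N_p = 0.45692 × 139/719 = 0.0883 A.

V_s ≈ 23.2 V, I_p ≈ 0.0883 A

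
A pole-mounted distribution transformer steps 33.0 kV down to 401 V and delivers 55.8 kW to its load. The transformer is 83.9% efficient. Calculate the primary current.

I_p ≈ 2.02 A

P_in = P_out/η = 55800/0.839 = 66508 W.
I_p = P_in/V_p = 66508/33000 = 2.02 A.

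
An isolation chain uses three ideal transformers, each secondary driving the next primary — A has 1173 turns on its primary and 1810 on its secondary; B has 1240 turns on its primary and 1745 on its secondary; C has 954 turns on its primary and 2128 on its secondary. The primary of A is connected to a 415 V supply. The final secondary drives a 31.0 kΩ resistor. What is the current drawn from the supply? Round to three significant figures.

After A: V = 415.00 × 1810/1173 = 640.37 V.
After B: V = 640.37 × 1745/1240 = 901.16 V.
After C: V = 901.16 × 2128/954 = 2010.1 V.
I_load = 2010.1/31000 = 0.064843 A, so P_out = 2010.1 × 0.064843 = 130.34 W.
All ideal ⇒ P_in = P_out, so I_supply = 130.34/415 = 0.314 A.

I_supply ≈ 0.314 A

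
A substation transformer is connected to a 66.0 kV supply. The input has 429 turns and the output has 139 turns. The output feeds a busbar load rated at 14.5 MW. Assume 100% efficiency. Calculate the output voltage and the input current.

V_out = V_in × N_out/N_in = 66000 × 139/429 = 21385 V.
I_out = P/V_out = 1.45×10^7/21385 = 678.06 A.
I_in = I_out × N_out/N_in = 678.06 × 139/429 = 220 A.

V_out ≈ 21400 V, I_in ≈ 220 A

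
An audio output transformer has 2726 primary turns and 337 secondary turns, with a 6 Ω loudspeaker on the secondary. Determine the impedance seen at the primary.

Z_p ≈ 393 Ω

Z_p = (N_p/N_s)² × Z_s = (2726/337)² × 6 = 393 Ω.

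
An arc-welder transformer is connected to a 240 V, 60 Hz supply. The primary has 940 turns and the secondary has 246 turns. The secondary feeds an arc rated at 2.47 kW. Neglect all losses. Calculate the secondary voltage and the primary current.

V_s = V_p × N_s/N_p = 240 × 246/940 = 62.809 V.
I_s = P/V_s = 2470/62.809 = 39.326 A.
I_p = I_s × N_s/N_p = 39.326 × 246/940 = 10.3 A.

V_s ≈ 62.8 V, I_p ≈ 10.3 A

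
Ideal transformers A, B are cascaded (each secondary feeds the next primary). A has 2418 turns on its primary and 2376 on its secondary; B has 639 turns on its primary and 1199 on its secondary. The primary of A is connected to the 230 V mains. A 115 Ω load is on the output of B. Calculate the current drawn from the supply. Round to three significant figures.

After A: V = 230.00 × 2376/2418 = 226.00 V.
After B: V = 226.00 × 1199/639 = 424.07 V.
I_load = 424.07/115 = 3.6876 A, so P_out = 424.07 × 3.6876 = 1563.8 W.
All ideal ⇒ P_in = P_out, so I_supply = 1563.8/230 = 6.80 A.

I_supply ≈ 6.80 A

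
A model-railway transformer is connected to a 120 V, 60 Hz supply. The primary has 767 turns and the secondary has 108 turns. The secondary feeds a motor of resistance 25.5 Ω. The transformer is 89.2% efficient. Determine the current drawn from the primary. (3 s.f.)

V_s = 120 × 108/767 = 16.897 V.
I_s = V_s/R = 16.897/25.5 = 0.66263 A.
P_out = V_s I_s = 16.897 × 0.66263 = 11.196 W.
P_in = P_out/η = 11.196/0.892 = 12.552 W.
I_p = P_in/V_p = 12.552/120 = 0.105 A.

I_p ≈ 0.105 A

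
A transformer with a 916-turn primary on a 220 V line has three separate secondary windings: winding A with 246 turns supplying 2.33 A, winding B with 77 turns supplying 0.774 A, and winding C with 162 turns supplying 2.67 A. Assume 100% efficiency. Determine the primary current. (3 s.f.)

I_p ≈ 1.16 A

V_A = 220 × 246/916 = 59.083 V; V_B = 220 × 77/916 = 18.493 V; V_C = 220 × 162/916 = 38.908 V.
P_out = V_A I_A + V_B I_B + V_C I_C = 59.083×2.33 + 18.493×0.774 + 38.908×2.67 = 137.66 + 14.314 + 103.89 = 255.86 W.
Ideal ⇒ P_in = P_out, so I_p = P_out/V_p = 255.86/220 = 1.16 A.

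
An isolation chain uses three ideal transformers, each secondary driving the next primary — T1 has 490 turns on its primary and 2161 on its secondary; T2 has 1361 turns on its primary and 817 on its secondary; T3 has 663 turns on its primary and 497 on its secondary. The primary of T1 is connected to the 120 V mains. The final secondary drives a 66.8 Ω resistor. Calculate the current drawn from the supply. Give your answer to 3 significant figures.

After T1: V = 120.00 × 2161/490 = 529.22 V.
After T2: V = 529.22 × 817/1361 = 317.69 V.
After T3: V = 317.69 × 497/663 = 238.15 V.
I_load = 238.15/66.8 = 3.5651 A, so P_out = 238.15 × 3.5651 = 849.02 W.
All ideal ⇒ P_in = P_out, so I_supply = 849.02/120 = 7.08 A.

I_supply ≈ 7.08 A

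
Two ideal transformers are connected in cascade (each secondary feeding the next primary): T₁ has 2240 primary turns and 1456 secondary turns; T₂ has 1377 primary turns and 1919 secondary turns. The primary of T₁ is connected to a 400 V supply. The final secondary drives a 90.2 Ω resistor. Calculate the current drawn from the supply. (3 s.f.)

Secondary of T₁: V = 400.00 × 1456/2240 = 260.00 V.
Secondary of T₂: V = 260.00 × 1919/1377 = 362.34 V.
I_load = 362.34/90.2 = 4.0171 A, so P_out = 362.34 × 4.0171 = 1455.5 W.
All ideal ⇒ P_in = P_out, so I_supply = 1455.5/400 = 3.64 A.

I_supply ≈ 3.64 A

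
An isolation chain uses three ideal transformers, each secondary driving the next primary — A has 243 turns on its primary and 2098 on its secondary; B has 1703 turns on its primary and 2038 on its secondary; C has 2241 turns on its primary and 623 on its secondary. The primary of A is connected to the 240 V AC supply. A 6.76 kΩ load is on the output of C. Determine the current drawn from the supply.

Secondary of A: V = 240.00 × 2098/243 = 2072.1 V.
Secondary of B: V = 2072.1 × 2038/1703 = 2479.7 V.
Secondary of C: V = 2479.7 × 623/2241 = 689.36 V.
I_load = 689.36/6760 = 0.10198 A, so P_out = 689.36 × 0.10198 = 70.298 W.
All ideal ⇒ P_in = P_out, so I_supply = 70.298/240 = 0.293 A.

I_supply ≈ 0.293 A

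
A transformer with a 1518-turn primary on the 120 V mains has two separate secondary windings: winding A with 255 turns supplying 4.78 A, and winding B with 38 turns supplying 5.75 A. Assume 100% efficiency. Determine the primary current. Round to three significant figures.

V_A = 120 × 255/1518 = 20.158 V; V_B = 120 × 38/1518 = 3.0040 V.
P_out = V_A I_A + V_B I_B = 20.158×4.78 + 3.0040×5.75 = 96.356 + 17.273 = 113.63 W.
Ideal ⇒ P_in = P_out, so I_p = P_out/V_p = 113.63/120 = 0.947 A.

I_p ≈ 0.947 A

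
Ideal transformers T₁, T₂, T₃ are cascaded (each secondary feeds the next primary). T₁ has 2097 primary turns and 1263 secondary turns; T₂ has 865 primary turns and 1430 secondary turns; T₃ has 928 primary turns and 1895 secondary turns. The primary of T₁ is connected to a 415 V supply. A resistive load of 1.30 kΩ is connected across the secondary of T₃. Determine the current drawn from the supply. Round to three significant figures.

Secondary of T₁: V = 415.00 × 1263/2097 = 249.95 V.
Secondary of T₂: V = 249.95 × 1430/865 = 413.21 V.
Secondary of T₃: V = 413.21 × 1895/928 = 843.79 V.
I_load = 843.79/1300 = 0.64907 A, so P_out = 843.79 × 0.64907 = 547.68 W.
All ideal ⇒ P_in = P_out, so I_supply = 547.68/415 = 1.32 A.

I_supply ≈ 1.32 A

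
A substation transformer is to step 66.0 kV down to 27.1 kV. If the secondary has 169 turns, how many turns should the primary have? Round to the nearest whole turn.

N_p = 412 turns

N_p/N_s = V_p/V_s, so N_p = 169 × 66000/27100 = 411.6 ≈ 412 turns.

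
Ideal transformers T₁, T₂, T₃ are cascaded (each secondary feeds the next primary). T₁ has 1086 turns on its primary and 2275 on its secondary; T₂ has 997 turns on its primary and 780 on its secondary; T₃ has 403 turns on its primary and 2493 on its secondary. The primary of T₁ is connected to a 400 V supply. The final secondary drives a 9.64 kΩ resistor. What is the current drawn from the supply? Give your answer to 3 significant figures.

I_supply ≈ 4.27 A

After T₁: V = 400.00 × 2275/1086 = 837.94 V.
After T₂: V = 837.94 × 780/997 = 655.56 V.
After T₃: V = 655.56 × 2493/403 = 4055.3 V.
I_load = 4055.3/9640 = 0.42068 A, so P_out = 4055.3 × 0.42068 = 1706.0 W.
All ideal ⇒ P_in = P_out, so I_supply = 1706.0/400 = 4.27 A.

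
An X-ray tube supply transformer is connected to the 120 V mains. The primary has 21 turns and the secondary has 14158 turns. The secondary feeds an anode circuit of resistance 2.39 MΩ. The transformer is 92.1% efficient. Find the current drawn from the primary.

V_s = 120 × 14158/21 = 80903 V.
I_s = V_s/R = 80903/(2.39×10^6) = 0.033851 A.
P_out = V_s I_s = 80903 × 0.033851 = 2738.6 W.
P_in = P_out/η = 2738.6/0.921 = 2973.5 W.
I_p = P_in/V_p = 2973.5/120 = 24.8 A.

I_p ≈ 24.8 A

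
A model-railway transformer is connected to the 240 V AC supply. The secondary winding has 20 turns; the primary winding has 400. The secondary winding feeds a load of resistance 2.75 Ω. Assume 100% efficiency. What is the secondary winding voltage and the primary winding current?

V_s ≈ 12.0 V, I_p ≈ 0.218 A

V_s = V_p × N_s/N_p = 240 × 20/400 = 12.000 V.
I_s = V_s/R = 12.000/2.75 = 4.3636 A.
I_p = I_s × N_s/N_p = 4.3636 × 20/400 = 0.218 A.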